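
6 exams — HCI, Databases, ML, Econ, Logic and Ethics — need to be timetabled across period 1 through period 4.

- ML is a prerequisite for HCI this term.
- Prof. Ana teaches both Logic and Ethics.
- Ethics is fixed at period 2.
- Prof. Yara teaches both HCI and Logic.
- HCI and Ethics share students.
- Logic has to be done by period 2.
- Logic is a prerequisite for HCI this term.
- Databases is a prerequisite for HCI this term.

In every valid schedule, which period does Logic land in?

period 1

Logic's window is period 1–period 2.
Ethics is fixed at period 2, and Logic can't share a period with Ethics.
So Logic must be period 1.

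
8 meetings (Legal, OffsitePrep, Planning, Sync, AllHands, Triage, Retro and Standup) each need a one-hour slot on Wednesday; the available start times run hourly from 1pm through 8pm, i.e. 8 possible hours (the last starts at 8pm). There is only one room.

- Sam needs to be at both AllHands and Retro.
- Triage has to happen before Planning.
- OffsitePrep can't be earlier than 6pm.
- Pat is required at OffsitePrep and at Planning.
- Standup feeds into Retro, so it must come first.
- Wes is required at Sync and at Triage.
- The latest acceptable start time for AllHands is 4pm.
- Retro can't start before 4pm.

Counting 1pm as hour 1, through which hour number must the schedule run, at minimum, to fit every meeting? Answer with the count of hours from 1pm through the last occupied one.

8 hours

The precedence chain requires at least 2 distinct hours.
With at most 1 per hour and 8 meetings, at least 8 hours are needed.
OffsitePrep can't be placed before 6pm — that is hour 6 counting from 1pm — so the schedule must run through at least 6 hours.
8 works (last occupied hour: 8pm): for example Legal -> 7pm; Triage -> 2pm; AllHands -> 1pm; Sync -> 8pm; OffsitePrep -> 6pm; Retro -> 4pm; Standup -> 3pm; Planning -> 5pm.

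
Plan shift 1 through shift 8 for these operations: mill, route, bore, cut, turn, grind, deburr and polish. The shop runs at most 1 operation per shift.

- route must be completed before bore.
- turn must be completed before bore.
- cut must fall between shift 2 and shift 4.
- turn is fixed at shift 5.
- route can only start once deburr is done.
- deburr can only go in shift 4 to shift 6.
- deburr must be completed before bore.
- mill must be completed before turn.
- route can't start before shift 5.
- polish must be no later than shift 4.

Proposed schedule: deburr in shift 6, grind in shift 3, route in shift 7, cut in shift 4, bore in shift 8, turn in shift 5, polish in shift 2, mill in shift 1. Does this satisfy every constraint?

Yes

The shop runs at most 1 operation per shift — holds.
turn must be completed before bore — holds.
route must be completed before bore — holds.
deburr must be completed before bore — holds.
route can only start once deburr is done — holds.
deburr can only go in shift 4 to shift 6 — holds.
turn is fixed at shift 5 — holds.
route can't start before shift 5 — holds.
cut must fall between shift 2 and shift 4 — holds.
mill must be completed before turn — holds.
polish must be no later than shift 4 — holds.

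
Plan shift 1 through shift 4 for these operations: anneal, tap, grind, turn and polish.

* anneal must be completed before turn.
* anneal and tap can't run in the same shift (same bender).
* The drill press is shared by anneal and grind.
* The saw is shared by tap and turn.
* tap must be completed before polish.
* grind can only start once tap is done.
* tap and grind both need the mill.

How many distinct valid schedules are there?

31

Splitting on anneal: it can be shift 1 (10), shift 2 (13), shift 3 (8). Listing each branch's schedules as (tap, grind, turn, polish) by shift number:
anneal=shift 1: (2,3,3,3) (2,3,3,4) (2,3,4,3) (2,3,4,4) (2,4,3,3) (2,4,3,4) (2,4,4,3) (2,4,4,4) (3,4,2,4) (3,4,4,4) — 10.
anneal=shift 2: (1,3,3,2) (1,3,3,3) (1,3,3,4) (1,3,4,2) (1,3,4,3) (1,3,4,4) (1,4,3,2) (1,4,3,3) (1,4,3,4) (1,4,4,2) (1,4,4,3) (1,4,4,4) (3,4,4,4) — 13.
anneal=shift 3: (1,2,4,2) (1,2,4,3) (1,2,4,4) (1,4,4,2) (1,4,4,3) (1,4,4,4) (2,4,4,3) (2,4,4,4) — 8.
Summing: 10 + 13 + 8 = 31.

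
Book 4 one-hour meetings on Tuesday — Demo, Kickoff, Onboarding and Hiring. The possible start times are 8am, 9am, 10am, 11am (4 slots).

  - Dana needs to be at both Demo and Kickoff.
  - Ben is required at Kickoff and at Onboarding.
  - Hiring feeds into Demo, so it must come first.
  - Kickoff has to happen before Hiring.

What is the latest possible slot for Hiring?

10am

Precedence pushes Hiring to at least 9am; downstream work caps Hiring at 10am.
Hiring at 10am is achievable: Hiring=10am; Demo=11am; Onboarding=9am; Kickoff=8am.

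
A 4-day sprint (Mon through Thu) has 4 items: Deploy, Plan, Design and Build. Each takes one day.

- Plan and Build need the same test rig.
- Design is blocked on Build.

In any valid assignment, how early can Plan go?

Plan at Mon is achievable: Design -> Wed; Build -> Tue; Deploy -> Mon; Plan -> Mon.

Mon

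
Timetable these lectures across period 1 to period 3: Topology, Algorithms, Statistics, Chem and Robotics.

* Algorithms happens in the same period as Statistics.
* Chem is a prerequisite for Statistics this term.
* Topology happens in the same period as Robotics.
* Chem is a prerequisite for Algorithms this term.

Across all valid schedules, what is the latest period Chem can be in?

period 2

Downstream work caps Chem at period 2.
Chem at period 2 is achievable: Chem=period 2; Algorithms=period 3; Robotics=period 1; Topology=period 1; Statistics=period 3.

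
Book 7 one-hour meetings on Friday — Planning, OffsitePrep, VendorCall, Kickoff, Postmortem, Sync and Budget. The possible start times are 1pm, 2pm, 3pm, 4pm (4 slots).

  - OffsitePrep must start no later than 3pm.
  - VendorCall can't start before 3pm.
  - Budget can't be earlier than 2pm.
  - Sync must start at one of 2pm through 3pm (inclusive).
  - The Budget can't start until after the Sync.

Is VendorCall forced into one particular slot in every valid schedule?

No

VendorCall can be 3pm (e.g. Planning=1pm; Postmortem=1pm; OffsitePrep=1pm; Kickoff=1pm; Budget=3pm; Sync=2pm; VendorCall=3pm) or 4pm (e.g. Planning=1pm, VendorCall=4pm, Postmortem=1pm, Budget=3pm, Kickoff=1pm, OffsitePrep=1pm, Sync=2pm).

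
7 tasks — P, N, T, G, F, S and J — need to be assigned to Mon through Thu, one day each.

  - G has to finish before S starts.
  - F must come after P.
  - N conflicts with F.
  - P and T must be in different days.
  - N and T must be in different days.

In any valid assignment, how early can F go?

Tue

Precedence pushes F to at least Tue.
F at Tue is achievable: P in Mon, J in Mon, T in Tue, S in Tue, F in Tue, N in Mon, G in Mon.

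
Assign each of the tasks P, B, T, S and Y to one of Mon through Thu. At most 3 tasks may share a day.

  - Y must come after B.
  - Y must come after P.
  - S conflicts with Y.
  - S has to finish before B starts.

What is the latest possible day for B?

Wed

Precedence pushes B to at least Tue; downstream work caps B at Wed.
B at Wed is achievable: T -> Mon, Y -> Thu, S -> Mon, B -> Wed, P -> Mon.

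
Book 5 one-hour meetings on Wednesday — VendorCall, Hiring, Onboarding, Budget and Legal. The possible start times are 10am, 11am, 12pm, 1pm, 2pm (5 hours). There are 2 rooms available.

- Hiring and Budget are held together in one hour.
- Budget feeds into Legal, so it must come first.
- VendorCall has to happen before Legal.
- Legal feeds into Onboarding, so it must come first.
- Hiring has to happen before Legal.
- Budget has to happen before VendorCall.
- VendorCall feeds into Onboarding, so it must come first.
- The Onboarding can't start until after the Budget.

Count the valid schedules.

5

Splitting on VendorCall: it can be 11am (3), 12pm (2). Listing each branch's schedules as (Hiring, Onboarding, Budget, Legal):
VendorCall=11am: (10am,1pm,10am,12pm) (10am,2pm,10am,12pm) (10am,2pm,10am,1pm) — 3.
VendorCall=12pm: (10am,2pm,10am,1pm) (11am,2pm,11am,1pm) — 2.
Summing: 3 + 2 = 5.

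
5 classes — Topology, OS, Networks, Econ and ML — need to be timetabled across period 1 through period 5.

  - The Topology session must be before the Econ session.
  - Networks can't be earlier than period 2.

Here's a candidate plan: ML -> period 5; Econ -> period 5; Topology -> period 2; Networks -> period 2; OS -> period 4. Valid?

Networks can't be earlier than period 2 — holds.
The Topology session must be before the Econ session — holds.

Yes, all constraints hold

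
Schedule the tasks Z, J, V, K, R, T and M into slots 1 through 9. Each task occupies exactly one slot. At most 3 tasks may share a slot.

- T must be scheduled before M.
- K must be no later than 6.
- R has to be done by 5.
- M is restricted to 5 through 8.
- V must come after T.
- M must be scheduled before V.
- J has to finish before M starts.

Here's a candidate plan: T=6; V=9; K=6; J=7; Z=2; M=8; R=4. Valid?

V must come after T — holds.
M must be scheduled before V — holds.
J has to finish before M starts — holds.
M is restricted to 5 through 8 — holds.
R has to be done by 5 — holds.
K must be no later than 6 — holds.
T must be scheduled before M — holds.
At most 3 tasks may share a slot — holds.

Yes, all constraints hold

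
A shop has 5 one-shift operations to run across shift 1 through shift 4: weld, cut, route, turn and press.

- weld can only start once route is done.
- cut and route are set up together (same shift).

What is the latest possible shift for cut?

shift 3

Cut must be in the same shift as route, which can't be after shift 3, so cut is at most shift 3.
cut at shift 3 is achievable: press=shift 1; cut=shift 3; route=shift 3; turn=shift 1; weld=shift 4.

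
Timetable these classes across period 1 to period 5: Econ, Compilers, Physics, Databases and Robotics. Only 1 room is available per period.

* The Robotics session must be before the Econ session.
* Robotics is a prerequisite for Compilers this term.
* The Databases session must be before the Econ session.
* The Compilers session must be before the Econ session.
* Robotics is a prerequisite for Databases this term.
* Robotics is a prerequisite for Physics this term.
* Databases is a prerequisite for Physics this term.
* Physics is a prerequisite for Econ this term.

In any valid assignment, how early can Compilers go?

Precedence pushes Compilers to at least period 2; downstream work caps Compilers at period 4.
Compilers at period 2 is achievable: Econ in period 5; Physics in period 4; Databases in period 3; Robotics in period 1; Compilers in period 2.

period 2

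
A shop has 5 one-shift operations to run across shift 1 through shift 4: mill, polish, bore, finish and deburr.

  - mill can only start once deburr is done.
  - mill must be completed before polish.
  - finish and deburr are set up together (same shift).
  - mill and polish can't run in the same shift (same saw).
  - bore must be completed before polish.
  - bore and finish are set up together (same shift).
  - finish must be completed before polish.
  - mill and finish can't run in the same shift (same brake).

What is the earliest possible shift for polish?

Precedence pushes polish to at least shift 3.
polish at shift 3 is achievable: deburr -> shift 1; finish -> shift 1; mill -> shift 2; polish -> shift 3; bore -> shift 1.

shift 3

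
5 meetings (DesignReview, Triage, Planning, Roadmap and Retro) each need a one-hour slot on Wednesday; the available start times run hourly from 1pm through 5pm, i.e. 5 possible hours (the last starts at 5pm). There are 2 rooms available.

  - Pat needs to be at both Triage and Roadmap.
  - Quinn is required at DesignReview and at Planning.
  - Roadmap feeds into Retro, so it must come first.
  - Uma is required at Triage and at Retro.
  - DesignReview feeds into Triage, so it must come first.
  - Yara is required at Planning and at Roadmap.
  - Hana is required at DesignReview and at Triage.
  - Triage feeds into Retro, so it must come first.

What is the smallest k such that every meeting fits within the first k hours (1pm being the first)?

3

The precedence chain requires at least 3 distinct hours.
With at most 2 per hour and 5 meetings, at least 3 hours are needed.
3 works (last occupied hour: 3pm): for example Roadmap=1pm; Retro=3pm; Triage=2pm; DesignReview=1pm; Planning=2pm.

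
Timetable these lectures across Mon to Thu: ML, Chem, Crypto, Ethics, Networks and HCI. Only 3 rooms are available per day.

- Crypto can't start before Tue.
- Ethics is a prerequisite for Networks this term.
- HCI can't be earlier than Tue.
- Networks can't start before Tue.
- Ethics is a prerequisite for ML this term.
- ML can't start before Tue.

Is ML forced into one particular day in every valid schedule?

No

ML can be Tue (e.g. Ethics in Mon, Crypto in Tue, Networks in Tue, HCI in Wed, Chem in Mon, ML in Tue) or Wed (e.g. Networks -> Tue, HCI -> Tue, Ethics -> Mon, Crypto -> Tue, ML -> Wed, Chem -> Mon).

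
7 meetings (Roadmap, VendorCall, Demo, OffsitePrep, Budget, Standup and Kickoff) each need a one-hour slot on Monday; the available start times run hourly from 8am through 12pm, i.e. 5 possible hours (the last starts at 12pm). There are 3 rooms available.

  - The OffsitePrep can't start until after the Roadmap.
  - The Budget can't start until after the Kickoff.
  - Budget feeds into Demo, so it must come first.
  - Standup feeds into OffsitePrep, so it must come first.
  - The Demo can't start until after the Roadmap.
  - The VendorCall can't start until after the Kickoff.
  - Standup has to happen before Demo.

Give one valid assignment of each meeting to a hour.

Kickoff=8am, Demo=10am, Roadmap=8am, Standup=8am, Budget=9am, OffsitePrep=9am, VendorCall=9am

Checking: Standup(8am) before OffsitePrep(9am); Roadmap(8am) before Demo(10am); Kickoff(8am) before VendorCall(9am); Standup(8am) before Demo(10am); Budget(9am) before Demo(10am); Kickoff(8am) before Budget(9am); Roadmap(8am) before OffsitePrep(9am); max 3 per hour (cap 3).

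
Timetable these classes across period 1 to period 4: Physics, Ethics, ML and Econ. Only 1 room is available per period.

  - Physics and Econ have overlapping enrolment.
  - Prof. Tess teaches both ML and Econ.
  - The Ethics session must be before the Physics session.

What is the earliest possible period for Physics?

period 2

Precedence pushes Physics to at least period 2.
Physics at period 2 is achievable: ML -> period 3, Ethics -> period 1, Physics -> period 2, Econ -> period 4.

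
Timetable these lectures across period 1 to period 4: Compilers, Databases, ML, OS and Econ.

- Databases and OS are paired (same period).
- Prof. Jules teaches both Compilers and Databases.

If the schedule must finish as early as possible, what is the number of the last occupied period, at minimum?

period 2

Could 1 period be enough, i.e. nothing placed later than period 1? No: Databases can't share with Compilers (period 1) → nothing is left.
So 1 period is not enough.
2 works (last occupied period: period 2): for example Econ -> period 1, ML -> period 1, OS -> period 2, Compilers -> period 1, Databases -> period 2.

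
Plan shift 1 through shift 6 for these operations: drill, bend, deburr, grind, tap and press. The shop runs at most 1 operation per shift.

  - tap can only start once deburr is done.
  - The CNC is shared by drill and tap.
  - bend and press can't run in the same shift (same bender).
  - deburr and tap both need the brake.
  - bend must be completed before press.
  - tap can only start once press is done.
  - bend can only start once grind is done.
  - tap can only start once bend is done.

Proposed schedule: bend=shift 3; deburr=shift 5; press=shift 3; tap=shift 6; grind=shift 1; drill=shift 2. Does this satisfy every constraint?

Invalid. bend and press can't run in the same shift (same bender).

The CNC is shared by drill and tap — holds.
tap can only start once deburr is done — holds.
bend and press can't run in the same shift (same bender) — violated.
The shop runs at most 1 operation per shift — violated.
tap can only start once bend is done — holds.
bend can only start once grind is done — holds.
deburr and tap both need the brake — holds.
bend must be completed before press — violated.
tap can only start once press is done — holds.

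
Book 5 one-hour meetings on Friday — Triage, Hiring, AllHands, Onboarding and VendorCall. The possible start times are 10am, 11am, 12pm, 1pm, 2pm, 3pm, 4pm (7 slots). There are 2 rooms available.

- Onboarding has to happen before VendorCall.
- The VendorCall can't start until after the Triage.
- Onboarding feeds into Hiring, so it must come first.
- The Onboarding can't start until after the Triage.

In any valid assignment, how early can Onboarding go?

11am

Precedence pushes Onboarding to at least 11am; downstream work caps Onboarding at 3pm.
Onboarding at 11am is achievable: Onboarding in 11am; AllHands in 10am; VendorCall in 12pm; Triage in 10am; Hiring in 12pm.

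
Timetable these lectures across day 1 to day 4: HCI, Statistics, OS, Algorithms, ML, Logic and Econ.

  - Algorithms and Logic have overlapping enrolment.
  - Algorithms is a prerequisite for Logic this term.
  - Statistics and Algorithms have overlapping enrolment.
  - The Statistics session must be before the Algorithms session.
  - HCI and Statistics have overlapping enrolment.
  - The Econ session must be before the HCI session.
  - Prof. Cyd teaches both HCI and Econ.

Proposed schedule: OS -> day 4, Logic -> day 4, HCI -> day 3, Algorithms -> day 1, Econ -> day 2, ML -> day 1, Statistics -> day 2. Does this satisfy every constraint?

Statistics and Algorithms have overlapping enrolment — holds.
Algorithms is a prerequisite for Logic this term — holds.
Algorithms and Logic have overlapping enrolment — holds.
Prof. Cyd teaches both HCI and Econ — holds.
HCI and Statistics have overlapping enrolment — holds.
The Statistics session must be before the Algorithms session — violated.
The Econ session must be before the HCI session — holds.

No. The Statistics session must be before the Algorithms session is not satisfied.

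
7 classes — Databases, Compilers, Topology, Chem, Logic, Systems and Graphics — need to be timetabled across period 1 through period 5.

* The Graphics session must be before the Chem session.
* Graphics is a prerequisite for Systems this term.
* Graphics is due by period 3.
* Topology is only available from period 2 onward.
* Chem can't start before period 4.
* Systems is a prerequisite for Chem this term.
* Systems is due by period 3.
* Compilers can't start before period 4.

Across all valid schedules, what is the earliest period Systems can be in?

period 2

Precedence pushes Systems to at least period 2; Systems's own window allows nothing later than period 3.
Systems at period 2 is achievable: Topology=period 2, Graphics=period 1, Compilers=period 4, Databases=period 1, Logic=period 1, Chem=period 4, Systems=period 2.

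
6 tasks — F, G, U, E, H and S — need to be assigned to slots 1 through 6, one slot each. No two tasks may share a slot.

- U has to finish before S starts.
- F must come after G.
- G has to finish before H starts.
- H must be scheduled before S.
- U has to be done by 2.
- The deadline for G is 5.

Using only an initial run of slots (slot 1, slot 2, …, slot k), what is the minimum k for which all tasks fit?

6

The precedence chain requires at least 3 distinct slots.
With at most 1 per slot and 6 tasks, at least 6 slots are needed.
6 works (last occupied slot: 6): for example G=2; E=6; F=5; S=4; H=3; U=1.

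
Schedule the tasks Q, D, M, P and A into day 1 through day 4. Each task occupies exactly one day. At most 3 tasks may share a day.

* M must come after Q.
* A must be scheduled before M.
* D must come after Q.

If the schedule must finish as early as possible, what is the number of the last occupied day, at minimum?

The precedence chain requires at least 2 distinct days.
With at most 3 per day and 5 tasks, at least 2 days are needed.
2 works (last occupied day: day 2): for example D -> day 2, A -> day 1, M -> day 2, Q -> day 1, P -> day 1.

2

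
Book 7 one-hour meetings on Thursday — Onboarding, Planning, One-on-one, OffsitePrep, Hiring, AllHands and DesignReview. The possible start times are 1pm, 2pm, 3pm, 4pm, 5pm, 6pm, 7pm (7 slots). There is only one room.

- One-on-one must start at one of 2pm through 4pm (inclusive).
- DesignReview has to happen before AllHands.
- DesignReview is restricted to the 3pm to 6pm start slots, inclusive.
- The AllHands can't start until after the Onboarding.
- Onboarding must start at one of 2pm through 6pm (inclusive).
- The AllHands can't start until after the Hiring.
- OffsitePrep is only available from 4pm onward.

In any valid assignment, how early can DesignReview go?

3pm

DesignReview is available from 3pm; DesignReview's own window allows nothing later than 6pm.
DesignReview at 3pm is achievable: Planning -> 7pm, One-on-one -> 2pm, AllHands -> 6pm, OffsitePrep -> 4pm, Onboarding -> 5pm, DesignReview -> 3pm, Hiring -> 1pm.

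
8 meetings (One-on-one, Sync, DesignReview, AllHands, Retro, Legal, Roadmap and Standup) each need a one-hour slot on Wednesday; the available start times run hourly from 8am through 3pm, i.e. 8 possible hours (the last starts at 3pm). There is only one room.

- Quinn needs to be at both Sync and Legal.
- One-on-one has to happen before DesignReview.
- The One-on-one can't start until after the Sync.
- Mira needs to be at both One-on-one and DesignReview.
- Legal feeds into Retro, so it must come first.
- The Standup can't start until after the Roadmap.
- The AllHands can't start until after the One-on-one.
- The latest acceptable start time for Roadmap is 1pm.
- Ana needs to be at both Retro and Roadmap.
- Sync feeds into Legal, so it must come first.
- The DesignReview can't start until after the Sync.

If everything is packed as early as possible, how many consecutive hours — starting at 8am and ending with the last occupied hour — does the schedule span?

The precedence chain requires at least 3 distinct hours.
With at most 1 per hour and 8 meetings, at least 8 hours are needed.
8 works (last occupied hour: 3pm): for example Sync -> 9am; Roadmap -> 8am; Legal -> 12pm; Standup -> 3pm; One-on-one -> 10am; Retro -> 2pm; DesignReview -> 11am; AllHands -> 1pm.

8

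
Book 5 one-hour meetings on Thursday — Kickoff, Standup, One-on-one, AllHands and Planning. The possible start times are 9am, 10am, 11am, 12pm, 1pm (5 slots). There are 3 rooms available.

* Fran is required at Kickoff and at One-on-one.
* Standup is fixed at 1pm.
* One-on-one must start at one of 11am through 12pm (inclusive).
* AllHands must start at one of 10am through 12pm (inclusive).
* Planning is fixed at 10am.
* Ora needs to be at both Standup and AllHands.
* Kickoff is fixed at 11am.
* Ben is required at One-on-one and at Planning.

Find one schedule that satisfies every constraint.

Kickoff in 11am, Planning in 10am, One-on-one in 12pm, Standup in 1pm, AllHands in 10am

Checking: Standup(1pm) != AllHands(10am); Kickoff(11am) != One-on-one(12pm); One-on-one(12pm) != Planning(10am); Kickoff=11am in [11am,11am]; One-on-one=12pm in [11am,12pm]; Planning=10am in [10am,10am]; AllHands=10am in [10am,12pm]; Standup=1pm in [1pm,1pm]; max 2 per slot (cap 3).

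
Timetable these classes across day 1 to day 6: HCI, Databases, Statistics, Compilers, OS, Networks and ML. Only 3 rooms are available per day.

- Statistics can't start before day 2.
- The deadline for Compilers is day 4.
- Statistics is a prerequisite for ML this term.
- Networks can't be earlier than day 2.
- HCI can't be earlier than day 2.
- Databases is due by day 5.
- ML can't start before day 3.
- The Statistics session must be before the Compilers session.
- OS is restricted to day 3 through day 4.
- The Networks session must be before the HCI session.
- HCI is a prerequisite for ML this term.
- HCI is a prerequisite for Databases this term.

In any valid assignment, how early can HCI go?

HCI is available from day 2; precedence pushes HCI to at least day 3; downstream work caps HCI at day 4.
HCI at day 3 is achievable: Networks in day 2, Compilers in day 3, HCI in day 3, Statistics in day 2, ML in day 4, Databases in day 4, OS in day 3.

day 3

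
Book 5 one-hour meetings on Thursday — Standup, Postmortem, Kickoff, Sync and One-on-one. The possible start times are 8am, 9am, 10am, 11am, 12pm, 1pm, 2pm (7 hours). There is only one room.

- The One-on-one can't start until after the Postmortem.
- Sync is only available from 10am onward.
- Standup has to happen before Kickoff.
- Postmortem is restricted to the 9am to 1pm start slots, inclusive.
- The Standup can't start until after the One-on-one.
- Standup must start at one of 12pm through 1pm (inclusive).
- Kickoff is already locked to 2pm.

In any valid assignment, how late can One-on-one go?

Precedence pushes One-on-one to at least 10am; downstream work caps One-on-one at 12pm.
One-on-one at 12pm is achievable: Standup=1pm, Postmortem=9am, One-on-one=12pm, Sync=10am, Kickoff=2pm.

12pm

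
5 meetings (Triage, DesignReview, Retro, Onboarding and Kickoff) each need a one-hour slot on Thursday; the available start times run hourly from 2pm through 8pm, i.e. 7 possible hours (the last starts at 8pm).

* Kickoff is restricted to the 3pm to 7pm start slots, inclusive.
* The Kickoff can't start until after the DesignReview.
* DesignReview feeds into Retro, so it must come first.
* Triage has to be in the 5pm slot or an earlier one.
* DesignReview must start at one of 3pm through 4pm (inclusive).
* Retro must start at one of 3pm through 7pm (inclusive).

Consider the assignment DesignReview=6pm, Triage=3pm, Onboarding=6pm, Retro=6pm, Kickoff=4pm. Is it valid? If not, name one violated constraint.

Invalid. The Kickoff can't start until after the DesignReview.

DesignReview must start at one of 3pm through 4pm (inclusive) — violated.
Kickoff is restricted to the 3pm to 7pm start slots, inclusive — holds.
Triage has to be in the 5pm slot or an earlier one — holds.
The Kickoff can't start until after the DesignReview — violated.
Retro must start at one of 3pm through 7pm (inclusive) — holds.
DesignReview feeds into Retro, so it must come first — violated.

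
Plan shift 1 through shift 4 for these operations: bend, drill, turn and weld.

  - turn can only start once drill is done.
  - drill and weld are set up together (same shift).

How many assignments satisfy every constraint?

Splitting on bend: it can be shift 1 (6), shift 2 (6), shift 3 (6), shift 4 (6). Listing each branch's schedules as (drill, turn, weld) by shift number:
bend=shift 1: (1,2,1) (1,3,1) (1,4,1) (2,3,2) (2,4,2) (3,4,3) — 6.
bend=shift 2: (1,2,1) (1,3,1) (1,4,1) (2,3,2) (2,4,2) (3,4,3) — 6.
bend=shift 3: (1,2,1) (1,3,1) (1,4,1) (2,3,2) (2,4,2) (3,4,3) — 6.
bend=shift 4: (1,2,1) (1,3,1) (1,4,1) (2,3,2) (2,4,2) (3,4,3) — 6.
Summing: 6 + 6 + 6 + 6 = 24.

24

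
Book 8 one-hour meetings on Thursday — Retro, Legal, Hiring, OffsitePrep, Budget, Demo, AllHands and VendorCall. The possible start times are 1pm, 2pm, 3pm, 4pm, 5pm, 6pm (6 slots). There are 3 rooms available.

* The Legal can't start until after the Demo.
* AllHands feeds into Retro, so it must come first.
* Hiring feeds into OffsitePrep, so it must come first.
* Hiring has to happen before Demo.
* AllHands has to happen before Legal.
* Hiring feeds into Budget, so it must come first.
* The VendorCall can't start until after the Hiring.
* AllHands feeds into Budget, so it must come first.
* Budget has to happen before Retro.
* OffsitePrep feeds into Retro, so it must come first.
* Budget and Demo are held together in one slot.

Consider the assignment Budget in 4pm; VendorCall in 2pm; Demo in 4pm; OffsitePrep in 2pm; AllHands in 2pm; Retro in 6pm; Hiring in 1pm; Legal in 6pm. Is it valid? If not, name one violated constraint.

Budget and Demo are held together in one slot — holds.
The Legal can't start until after the Demo — holds.
AllHands feeds into Budget, so it must come first — holds.
The VendorCall can't start until after the Hiring — holds.
There are 3 rooms available — holds.
Budget has to happen before Retro — holds.
AllHands has to happen before Legal — holds.
Hiring has to happen before Demo — holds.
Hiring feeds into OffsitePrep, so it must come first — holds.
OffsitePrep feeds into Retro, so it must come first — holds.
AllHands feeds into Retro, so it must come first — holds.
Hiring feeds into Budget, so it must come first — holds.

Yes, all constraints hold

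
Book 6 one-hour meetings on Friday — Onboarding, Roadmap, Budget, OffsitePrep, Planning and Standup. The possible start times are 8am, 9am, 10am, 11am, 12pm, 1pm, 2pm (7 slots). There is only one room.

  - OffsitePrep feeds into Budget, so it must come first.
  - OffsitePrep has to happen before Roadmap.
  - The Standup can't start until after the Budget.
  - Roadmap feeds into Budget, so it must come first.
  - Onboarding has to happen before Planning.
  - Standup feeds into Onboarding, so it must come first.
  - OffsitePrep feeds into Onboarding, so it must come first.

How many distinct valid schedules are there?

Splitting on Onboarding: it can be 12pm (2), 1pm (5). Listing each branch's schedules as (Roadmap, Budget, OffsitePrep, Planning, Standup):
Onboarding=12pm: (9am,10am,8am,1pm,11am) (9am,10am,8am,2pm,11am) — 2.
Onboarding=1pm: (9am,10am,8am,2pm,11am) (9am,10am,8am,2pm,12pm) (9am,11am,8am,2pm,12pm) (10am,11am,8am,2pm,12pm) (10am,11am,9am,2pm,12pm) — 5.
Summing: 2 + 5 = 7.

7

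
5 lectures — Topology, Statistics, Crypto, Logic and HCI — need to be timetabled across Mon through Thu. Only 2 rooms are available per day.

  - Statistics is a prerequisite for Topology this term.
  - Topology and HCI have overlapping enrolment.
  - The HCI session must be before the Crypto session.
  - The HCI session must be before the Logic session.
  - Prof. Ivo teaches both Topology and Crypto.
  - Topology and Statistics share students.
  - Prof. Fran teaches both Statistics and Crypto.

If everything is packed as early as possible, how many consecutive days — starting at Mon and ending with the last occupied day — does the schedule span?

3

The precedence chain requires at least 2 distinct days.
With at most 2 per day and 5 lectures, at least 3 days are needed.
3 works (last occupied day: Wed): for example HCI -> Mon, Logic -> Tue, Crypto -> Wed, Topology -> Tue, Statistics -> Mon.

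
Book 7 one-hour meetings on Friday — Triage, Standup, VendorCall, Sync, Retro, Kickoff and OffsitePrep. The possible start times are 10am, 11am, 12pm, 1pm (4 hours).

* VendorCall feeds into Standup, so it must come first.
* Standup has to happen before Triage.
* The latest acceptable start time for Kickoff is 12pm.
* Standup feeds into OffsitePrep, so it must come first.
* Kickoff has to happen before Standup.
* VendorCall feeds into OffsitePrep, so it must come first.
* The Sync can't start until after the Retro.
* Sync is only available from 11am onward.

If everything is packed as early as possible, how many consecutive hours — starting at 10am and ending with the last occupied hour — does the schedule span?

3

The precedence chain requires at least 3 distinct hours.
3 works (last occupied hour: 12pm): for example OffsitePrep=12pm; VendorCall=10am; Sync=11am; Kickoff=10am; Standup=11am; Retro=10am; Triage=12pm.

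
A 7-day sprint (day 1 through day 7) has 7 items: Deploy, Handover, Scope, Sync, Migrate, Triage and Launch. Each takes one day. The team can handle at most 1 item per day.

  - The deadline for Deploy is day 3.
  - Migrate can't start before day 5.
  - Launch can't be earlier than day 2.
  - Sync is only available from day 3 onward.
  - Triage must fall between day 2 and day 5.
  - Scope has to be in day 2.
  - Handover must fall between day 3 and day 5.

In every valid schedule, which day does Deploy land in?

day 1

Deploy's own window allows nothing later than day 3.
So Deploy is pinned to day 1.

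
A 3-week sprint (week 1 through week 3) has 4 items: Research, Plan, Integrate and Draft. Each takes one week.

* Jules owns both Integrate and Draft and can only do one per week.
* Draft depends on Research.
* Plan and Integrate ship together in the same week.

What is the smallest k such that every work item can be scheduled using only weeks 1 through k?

2

The precedence chain requires at least 2 distinct weeks.
2 works (last occupied week: week 2): for example Integrate=week 1; Research=week 1; Draft=week 2; Plan=week 1.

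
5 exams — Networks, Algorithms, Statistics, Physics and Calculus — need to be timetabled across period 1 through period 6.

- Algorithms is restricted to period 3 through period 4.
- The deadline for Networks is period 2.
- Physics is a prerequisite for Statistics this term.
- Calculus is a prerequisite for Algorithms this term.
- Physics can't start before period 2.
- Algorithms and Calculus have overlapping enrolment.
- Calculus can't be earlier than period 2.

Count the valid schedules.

Splitting on Networks: it can be period 1 (30), period 2 (30). Listing each branch's schedules as (Algorithms, Statistics, Physics, Calculus) by period number:
Networks=period 1: (3,3,2,2) (3,4,2,2) (3,4,3,2) (3,5,2,2) (3,5,3,2) (3,5,4,2) (3,6,2,2) (3,6,3,2) (3,6,4,2) (3,6,5,2) (4,3,2,2) (4,3,2,3) (4,4,2,2) (4,4,2,3) (4,4,3,2) (4,4,3,3) (4,5,2,2) (4,5,2,3) (4,5,3,2) (4,5,3,3) (4,5,4,2) (4,5,4,3) (4,6,2,2) (4,6,2,3) (4,6,3,2) (4,6,3,3) (4,6,4,2) (4,6,4,3) (4,6,5,2) (4,6,5,3) — 30.
Networks=period 2: (3,3,2,2) (3,4,2,2) (3,4,3,2) (3,5,2,2) (3,5,3,2) (3,5,4,2) (3,6,2,2) (3,6,3,2) (3,6,4,2) (3,6,5,2) (4,3,2,2) (4,3,2,3) (4,4,2,2) (4,4,2,3) (4,4,3,2) (4,4,3,3) (4,5,2,2) (4,5,2,3) (4,5,3,2) (4,5,3,3) (4,5,4,2) (4,5,4,3) (4,6,2,2) (4,6,2,3) (4,6,3,2) (4,6,3,3) (4,6,4,2) (4,6,4,3) (4,6,5,2) (4,6,5,3) — 30.
Summing: 30 + 30 = 60.

60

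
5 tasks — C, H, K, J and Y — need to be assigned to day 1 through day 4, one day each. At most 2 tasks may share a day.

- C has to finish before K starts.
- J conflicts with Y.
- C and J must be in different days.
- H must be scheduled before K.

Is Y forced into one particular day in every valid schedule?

No

Y can be day 1 (e.g. H in day 2, J in day 2, C in day 1, Y in day 1, K in day 3) or day 2 (e.g. C in day 1; H in day 1; J in day 3; K in day 2; Y in day 2).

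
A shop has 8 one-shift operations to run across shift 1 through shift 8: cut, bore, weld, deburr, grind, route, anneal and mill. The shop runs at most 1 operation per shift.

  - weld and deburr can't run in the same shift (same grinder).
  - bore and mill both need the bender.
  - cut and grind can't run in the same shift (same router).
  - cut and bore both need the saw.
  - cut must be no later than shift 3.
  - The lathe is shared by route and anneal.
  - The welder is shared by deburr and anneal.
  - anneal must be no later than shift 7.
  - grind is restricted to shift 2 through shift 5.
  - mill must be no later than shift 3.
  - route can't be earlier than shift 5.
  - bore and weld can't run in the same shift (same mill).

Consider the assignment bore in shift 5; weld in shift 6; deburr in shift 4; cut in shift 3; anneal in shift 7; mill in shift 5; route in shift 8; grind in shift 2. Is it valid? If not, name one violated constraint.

Invalid. bore and mill both need the bender.

weld and deburr can't run in the same shift (same grinder) — holds.
cut must be no later than shift 3 — holds.
The lathe is shared by route and anneal — holds.
bore and mill both need the bender — violated.
The shop runs at most 1 operation per shift — violated.
cut and bore both need the saw — holds.
The welder is shared by deburr and anneal — holds.
bore and weld can't run in the same shift (same mill) — holds.
grind is restricted to shift 2 through shift 5 — holds.
cut and grind can't run in the same shift (same router) — holds.
route can't be earlier than shift 5 — holds.
anneal must be no later than shift 7 — holds.
mill must be no later than shift 3 — violated.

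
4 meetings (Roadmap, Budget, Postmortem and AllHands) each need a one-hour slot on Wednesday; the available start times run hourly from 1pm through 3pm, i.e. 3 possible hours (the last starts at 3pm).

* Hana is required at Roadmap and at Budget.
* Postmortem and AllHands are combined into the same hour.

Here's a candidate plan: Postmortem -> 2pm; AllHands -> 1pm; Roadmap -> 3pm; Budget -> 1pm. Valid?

Hana is required at Roadmap and at Budget — holds.
Postmortem and AllHands are combined into the same hour — violated.

Invalid. Postmortem and AllHands are combined into the same hour.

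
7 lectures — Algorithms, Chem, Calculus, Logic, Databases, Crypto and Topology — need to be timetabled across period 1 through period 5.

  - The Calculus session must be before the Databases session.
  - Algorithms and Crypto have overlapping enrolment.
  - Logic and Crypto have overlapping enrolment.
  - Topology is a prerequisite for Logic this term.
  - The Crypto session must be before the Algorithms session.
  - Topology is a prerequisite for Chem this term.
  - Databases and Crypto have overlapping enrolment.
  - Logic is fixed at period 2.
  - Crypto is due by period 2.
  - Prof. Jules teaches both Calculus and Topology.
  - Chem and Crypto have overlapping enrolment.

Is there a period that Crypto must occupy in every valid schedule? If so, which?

Crypto's window is period 1–period 2.
Logic is fixed at period 2, and Crypto can't share a period with Logic.
So Crypto must be period 1.

period 1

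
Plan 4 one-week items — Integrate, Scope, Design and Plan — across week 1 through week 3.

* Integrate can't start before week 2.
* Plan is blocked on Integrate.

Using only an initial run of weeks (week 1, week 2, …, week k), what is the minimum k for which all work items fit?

The precedence chain requires at least 2 distinct weeks.
Propagating the time windows through the other constraints, Plan can't land before week 3, so the schedule must run through at least week 3.
3 works (last occupied week: week 3): for example Plan=week 3, Design=week 1, Integrate=week 2, Scope=week 1.

3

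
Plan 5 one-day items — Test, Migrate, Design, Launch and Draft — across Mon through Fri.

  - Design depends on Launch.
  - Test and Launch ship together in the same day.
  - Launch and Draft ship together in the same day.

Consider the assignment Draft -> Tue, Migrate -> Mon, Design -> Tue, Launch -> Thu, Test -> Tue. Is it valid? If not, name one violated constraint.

No — it violates: Design depends on Launch

Test and Launch ship together in the same day — violated.
Launch and Draft ship together in the same day — violated.
Design depends on Launch — violated.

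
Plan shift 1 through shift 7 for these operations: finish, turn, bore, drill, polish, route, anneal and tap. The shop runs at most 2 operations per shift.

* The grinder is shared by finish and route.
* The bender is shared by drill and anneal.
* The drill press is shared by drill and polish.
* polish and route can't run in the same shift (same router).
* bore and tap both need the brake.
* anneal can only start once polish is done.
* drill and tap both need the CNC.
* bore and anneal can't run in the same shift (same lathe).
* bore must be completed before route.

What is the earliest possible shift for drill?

shift 1

drill at shift 1 is achievable: finish in shift 2, tap in shift 4, bore in shift 1, polish in shift 2, drill in shift 1, route in shift 3, anneal in shift 3, turn in shift 4.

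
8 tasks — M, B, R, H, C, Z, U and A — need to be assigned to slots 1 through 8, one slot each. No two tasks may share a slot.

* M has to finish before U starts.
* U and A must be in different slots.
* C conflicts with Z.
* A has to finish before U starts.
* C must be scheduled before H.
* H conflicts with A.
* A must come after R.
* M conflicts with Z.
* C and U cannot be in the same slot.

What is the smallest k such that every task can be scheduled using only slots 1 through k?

8

The precedence chain requires at least 3 distinct slots.
With at most 1 per slot and 8 tasks, at least 8 slots are needed.
8 works (last occupied slot: 8): for example M in 3, Z in 8, C in 5, U in 4, H in 6, A in 2, B in 7, R in 1.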